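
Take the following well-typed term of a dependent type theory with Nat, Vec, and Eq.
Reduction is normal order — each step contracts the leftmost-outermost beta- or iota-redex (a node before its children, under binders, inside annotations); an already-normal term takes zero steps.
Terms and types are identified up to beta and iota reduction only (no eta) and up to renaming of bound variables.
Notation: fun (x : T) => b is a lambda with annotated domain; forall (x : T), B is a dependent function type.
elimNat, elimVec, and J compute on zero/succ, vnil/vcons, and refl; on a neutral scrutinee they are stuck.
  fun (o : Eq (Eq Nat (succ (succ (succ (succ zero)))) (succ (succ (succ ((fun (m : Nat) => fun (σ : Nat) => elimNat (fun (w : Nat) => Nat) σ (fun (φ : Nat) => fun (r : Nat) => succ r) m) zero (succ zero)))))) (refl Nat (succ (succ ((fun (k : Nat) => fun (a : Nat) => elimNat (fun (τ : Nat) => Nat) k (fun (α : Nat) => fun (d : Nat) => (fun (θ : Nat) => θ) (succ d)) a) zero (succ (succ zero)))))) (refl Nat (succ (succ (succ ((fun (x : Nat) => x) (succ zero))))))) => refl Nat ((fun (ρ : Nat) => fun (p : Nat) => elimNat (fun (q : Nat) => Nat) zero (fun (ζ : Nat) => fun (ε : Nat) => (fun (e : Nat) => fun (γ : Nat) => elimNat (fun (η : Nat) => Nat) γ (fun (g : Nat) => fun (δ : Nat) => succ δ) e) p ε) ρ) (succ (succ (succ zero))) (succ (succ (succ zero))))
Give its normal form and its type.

normal form:
  fun (o : Eq (Eq Nat (succ (succ (succ (succ zero)))) (succ (succ (succ (succ zero))))) (refl Nat (succ (succ (succ (succ zero))))) (refl Nat (succ (succ (succ (succ zero)))))) => refl Nat (succ (succ (succ (succ (succ (succ (succ (succ (succ zero)))))))))
inferred type:
  forall (o : Eq (Eq Nat (succ (succ (succ (succ zero)))) (succ (succ (succ (succ zero))))) (refl Nat (succ (succ (succ (succ zero))))) (refl Nat (succ (succ (succ (succ zero)))))), Eq Nat (succ (succ (succ (succ (succ (succ (succ (succ (succ zero))))))))) (succ (succ (succ (succ (succ (succ (succ (succ (succ zero)))))))))
observation: 63 normal-order steps separate the term from its normal form.


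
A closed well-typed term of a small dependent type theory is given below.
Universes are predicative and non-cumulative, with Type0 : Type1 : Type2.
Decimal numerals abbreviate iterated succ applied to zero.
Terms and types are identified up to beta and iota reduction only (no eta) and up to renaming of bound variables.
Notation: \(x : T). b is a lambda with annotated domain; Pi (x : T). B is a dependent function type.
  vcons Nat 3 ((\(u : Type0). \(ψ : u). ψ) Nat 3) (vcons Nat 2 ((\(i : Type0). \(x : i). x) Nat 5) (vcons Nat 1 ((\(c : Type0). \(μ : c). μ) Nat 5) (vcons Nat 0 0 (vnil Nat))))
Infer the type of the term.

inferred type:
  Vec Nat 4


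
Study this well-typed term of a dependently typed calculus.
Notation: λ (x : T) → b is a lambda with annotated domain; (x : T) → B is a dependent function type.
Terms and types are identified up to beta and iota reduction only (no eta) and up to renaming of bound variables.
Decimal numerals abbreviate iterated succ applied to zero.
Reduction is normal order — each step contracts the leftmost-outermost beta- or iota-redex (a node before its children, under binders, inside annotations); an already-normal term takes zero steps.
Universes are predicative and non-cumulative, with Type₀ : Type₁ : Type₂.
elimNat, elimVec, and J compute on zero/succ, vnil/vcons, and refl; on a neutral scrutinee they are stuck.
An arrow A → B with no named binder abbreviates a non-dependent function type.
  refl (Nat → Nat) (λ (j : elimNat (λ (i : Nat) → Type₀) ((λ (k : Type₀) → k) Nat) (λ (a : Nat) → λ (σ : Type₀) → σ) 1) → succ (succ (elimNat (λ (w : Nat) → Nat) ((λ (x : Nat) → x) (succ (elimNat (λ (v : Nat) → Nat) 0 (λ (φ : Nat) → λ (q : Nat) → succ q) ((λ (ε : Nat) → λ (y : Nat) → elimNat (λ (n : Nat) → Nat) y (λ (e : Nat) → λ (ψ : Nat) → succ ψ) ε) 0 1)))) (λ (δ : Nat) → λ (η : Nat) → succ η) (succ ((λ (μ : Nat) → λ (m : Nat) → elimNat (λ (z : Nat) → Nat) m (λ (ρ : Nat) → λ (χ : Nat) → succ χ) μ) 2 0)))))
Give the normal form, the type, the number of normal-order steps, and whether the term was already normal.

resulting normal form:
  refl (Nat → Nat) (λ (j : Nat) → 7)
the term's type:
  Eq (Nat → Nat) (λ (j : Nat) → 7) (λ (i : Nat) → 7)
normal-order step count: 32
already normal: no
first redex: an elimNat iota-redex


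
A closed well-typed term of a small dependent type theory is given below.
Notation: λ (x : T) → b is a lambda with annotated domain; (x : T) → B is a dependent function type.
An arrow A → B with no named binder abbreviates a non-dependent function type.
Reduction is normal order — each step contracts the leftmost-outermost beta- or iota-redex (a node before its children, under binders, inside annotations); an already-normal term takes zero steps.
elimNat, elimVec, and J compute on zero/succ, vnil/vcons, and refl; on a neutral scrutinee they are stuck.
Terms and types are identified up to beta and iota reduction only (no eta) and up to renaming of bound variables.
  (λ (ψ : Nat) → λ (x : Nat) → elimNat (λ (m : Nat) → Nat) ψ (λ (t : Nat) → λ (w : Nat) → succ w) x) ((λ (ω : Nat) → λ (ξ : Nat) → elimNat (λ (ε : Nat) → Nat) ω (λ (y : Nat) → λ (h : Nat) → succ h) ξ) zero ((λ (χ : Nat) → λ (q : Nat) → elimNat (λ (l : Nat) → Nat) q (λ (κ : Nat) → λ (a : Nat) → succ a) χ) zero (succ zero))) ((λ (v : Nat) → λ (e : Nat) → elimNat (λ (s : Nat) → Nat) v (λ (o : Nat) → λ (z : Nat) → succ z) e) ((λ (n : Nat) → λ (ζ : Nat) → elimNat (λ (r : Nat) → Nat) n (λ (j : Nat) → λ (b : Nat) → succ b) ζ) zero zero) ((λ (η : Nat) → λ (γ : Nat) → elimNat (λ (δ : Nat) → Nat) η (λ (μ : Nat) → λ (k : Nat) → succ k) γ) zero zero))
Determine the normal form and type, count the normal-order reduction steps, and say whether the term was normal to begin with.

resulting normal form:
  succ zero
type:
  Nat
reduction steps (normal order): 21
already normal: no
first contracted redex: a beta-redex


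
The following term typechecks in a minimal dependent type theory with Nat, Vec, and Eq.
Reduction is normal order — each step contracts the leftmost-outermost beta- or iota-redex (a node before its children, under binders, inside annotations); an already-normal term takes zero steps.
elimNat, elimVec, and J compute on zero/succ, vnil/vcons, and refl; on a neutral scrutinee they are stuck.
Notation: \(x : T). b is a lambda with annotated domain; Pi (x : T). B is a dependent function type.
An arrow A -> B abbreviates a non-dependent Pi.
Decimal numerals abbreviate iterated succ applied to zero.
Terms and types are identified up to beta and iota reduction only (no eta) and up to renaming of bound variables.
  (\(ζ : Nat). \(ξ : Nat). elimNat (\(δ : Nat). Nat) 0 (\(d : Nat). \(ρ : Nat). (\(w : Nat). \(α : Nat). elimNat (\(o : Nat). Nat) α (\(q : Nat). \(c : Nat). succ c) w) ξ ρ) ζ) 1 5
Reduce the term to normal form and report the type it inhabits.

normal form:
  5
the term's type:
  Nat
observation: the first redex contracted is a beta-redex; the normal form is reached in 24 normal-order steps.


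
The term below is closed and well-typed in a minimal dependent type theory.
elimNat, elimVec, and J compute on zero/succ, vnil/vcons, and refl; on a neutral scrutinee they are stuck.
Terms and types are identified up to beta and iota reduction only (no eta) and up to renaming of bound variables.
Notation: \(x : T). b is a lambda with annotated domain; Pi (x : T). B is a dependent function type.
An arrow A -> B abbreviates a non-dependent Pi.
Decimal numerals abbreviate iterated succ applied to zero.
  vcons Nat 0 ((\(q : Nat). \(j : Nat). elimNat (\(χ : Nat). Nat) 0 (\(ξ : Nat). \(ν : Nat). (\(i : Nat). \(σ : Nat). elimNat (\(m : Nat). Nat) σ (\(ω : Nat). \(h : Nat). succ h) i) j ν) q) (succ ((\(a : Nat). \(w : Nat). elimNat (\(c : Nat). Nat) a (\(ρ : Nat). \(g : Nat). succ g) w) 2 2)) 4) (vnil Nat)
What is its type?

type:
  Vec Nat 1


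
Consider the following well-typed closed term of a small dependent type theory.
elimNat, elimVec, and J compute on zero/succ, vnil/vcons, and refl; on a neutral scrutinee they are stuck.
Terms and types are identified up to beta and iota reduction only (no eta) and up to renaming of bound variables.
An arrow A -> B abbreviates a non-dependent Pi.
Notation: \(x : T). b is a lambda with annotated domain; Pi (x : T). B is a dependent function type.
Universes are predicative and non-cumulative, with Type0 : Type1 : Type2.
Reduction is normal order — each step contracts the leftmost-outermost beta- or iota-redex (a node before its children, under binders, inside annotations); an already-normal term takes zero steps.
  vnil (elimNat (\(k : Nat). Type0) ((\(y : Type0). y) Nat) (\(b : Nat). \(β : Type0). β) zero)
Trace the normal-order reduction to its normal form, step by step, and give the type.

normal-order reduction sequence:
  vnil (elimNat (\(k : Nat). Type0) ((\(y : Type0). y) Nat) (\(b : Nat). \(β : Type0). β) zero)
  ~> vnil ((\(k : Type0). k) Nat)
  ~> vnil Nat
inferred type:
  Vec Nat zero


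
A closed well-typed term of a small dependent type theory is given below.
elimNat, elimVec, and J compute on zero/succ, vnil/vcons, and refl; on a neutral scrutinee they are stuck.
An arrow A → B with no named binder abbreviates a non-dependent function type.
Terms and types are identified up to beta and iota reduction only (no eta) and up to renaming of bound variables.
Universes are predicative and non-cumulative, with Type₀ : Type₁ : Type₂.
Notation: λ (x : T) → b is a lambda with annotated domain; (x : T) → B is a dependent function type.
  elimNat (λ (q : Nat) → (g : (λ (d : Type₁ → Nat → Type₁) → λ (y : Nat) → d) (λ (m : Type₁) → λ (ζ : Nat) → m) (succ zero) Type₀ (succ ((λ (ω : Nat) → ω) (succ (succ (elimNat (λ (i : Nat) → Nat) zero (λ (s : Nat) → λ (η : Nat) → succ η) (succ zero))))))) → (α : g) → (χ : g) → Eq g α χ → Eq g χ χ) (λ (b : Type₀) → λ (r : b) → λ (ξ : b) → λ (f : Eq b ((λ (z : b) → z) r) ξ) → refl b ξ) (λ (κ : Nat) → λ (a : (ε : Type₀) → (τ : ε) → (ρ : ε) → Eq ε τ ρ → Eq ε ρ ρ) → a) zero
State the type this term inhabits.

the term's type:
  (q : Type₀) → (g : q) → (d : q) → Eq q g d → Eq q d d


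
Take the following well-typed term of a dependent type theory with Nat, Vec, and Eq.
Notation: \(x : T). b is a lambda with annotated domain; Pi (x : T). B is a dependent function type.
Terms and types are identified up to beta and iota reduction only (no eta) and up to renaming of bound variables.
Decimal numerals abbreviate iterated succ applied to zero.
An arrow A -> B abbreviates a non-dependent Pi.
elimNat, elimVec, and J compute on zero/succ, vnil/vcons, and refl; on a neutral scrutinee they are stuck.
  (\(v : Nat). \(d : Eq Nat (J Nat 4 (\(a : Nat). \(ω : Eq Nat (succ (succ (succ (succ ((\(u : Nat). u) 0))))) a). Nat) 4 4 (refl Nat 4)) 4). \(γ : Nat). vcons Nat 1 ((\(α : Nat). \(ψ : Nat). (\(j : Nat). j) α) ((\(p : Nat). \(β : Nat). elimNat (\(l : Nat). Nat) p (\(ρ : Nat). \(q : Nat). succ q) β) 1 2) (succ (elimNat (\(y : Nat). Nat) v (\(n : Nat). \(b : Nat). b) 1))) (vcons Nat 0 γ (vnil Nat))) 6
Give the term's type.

the term's type:
  Eq Nat 4 4 -> Nat -> Vec Nat 2


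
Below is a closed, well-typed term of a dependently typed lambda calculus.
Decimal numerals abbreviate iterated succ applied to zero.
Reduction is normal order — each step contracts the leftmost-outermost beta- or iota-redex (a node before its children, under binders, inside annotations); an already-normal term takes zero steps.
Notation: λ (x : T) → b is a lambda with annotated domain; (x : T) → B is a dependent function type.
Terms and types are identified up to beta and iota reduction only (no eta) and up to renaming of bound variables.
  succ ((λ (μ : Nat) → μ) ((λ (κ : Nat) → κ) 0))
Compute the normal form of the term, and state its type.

resulting normal form:
  1
type:
  Nat
observation: the leftmost-outermost redex is a beta-redex, and normalization takes 2 steps.


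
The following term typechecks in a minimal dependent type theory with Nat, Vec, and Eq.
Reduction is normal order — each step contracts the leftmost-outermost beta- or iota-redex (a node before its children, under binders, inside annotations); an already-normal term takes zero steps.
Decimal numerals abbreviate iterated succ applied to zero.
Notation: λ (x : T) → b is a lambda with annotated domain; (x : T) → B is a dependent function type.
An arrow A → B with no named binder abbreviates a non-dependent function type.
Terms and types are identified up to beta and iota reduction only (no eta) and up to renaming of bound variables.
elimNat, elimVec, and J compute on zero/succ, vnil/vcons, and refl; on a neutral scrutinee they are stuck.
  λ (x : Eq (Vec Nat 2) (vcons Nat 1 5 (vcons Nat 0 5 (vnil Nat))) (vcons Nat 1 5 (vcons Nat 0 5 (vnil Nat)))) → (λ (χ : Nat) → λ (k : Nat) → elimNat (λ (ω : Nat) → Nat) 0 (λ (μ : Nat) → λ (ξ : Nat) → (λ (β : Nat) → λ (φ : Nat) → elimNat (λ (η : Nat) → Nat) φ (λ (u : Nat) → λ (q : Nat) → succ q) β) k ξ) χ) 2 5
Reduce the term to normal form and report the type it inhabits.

reduced normal form:
  λ (x : Eq (Vec Nat 2) (vcons Nat 1 5 (vcons Nat 0 5 (vnil Nat))) (vcons Nat 1 5 (vcons Nat 0 5 (vnil Nat)))) → 10
type:
  Eq (Vec Nat 2) (vcons Nat 1 5 (vcons Nat 0 5 (vnil Nat))) (vcons Nat 1 5 (vcons Nat 0 5 (vnil Nat))) → Nat


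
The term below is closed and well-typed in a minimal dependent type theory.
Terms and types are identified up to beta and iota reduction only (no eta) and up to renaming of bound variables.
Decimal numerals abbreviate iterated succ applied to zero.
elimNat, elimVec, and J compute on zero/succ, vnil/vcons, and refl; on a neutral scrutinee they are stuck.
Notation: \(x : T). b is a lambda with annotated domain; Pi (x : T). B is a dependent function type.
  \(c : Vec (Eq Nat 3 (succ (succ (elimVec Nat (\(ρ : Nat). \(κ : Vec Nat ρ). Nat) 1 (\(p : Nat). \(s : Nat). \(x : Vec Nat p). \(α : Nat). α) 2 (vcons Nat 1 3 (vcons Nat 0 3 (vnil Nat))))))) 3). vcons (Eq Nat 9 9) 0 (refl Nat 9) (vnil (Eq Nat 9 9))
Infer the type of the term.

type:
  Pi (c : Vec (Eq Nat 3 3) 3). Vec (Eq Nat 9 9) 1


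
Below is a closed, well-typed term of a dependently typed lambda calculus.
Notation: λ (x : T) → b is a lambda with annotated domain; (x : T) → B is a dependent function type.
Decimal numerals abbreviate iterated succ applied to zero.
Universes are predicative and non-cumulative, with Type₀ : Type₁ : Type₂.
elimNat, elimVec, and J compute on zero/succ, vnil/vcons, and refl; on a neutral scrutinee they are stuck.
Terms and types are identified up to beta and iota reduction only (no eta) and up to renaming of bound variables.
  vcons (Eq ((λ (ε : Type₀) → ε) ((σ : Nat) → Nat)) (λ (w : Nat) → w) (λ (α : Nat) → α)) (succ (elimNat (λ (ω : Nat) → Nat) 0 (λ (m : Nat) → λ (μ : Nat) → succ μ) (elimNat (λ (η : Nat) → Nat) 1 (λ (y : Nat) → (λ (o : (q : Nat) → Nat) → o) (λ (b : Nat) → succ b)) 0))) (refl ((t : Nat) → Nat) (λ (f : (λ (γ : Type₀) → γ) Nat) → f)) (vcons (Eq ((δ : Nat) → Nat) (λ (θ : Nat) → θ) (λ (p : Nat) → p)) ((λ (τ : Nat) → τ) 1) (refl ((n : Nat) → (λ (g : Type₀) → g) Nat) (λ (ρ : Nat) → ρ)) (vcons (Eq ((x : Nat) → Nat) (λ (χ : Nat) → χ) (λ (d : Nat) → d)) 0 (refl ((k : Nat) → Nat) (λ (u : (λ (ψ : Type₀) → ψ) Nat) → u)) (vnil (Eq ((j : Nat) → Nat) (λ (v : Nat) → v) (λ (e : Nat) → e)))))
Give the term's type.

the term's type:
  Vec (Eq ((ε : Nat) → Nat) (λ (σ : Nat) → σ) (λ (w : Nat) → w)) 3


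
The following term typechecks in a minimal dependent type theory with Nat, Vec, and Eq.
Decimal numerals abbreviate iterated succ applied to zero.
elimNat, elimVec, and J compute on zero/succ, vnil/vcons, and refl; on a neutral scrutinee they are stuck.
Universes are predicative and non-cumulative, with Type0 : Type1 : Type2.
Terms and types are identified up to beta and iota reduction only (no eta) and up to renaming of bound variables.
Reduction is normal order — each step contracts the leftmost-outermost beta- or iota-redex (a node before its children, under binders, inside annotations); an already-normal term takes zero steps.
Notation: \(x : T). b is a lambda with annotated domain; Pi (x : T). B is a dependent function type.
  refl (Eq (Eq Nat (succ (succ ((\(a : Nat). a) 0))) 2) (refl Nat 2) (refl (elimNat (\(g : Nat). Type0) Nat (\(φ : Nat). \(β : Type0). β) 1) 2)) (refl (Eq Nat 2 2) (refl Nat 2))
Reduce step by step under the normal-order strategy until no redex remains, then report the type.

normal-order reduction sequence:
  refl (Eq (Eq Nat (succ (succ ((\(a : Nat). a) 0))) 2) (refl Nat 2) (refl (elimNat (\(g : Nat). Type0) Nat (\(φ : Nat). \(β : Type0). β) 1) 2)) (refl (Eq Nat 2 2) (refl Nat 2))
  ~> refl (Eq (Eq Nat 2 2) (refl Nat 2) (refl (elimNat (\(a : Nat). Type0) Nat (\(g : Nat). \(φ : Type0). φ) 1) 2)) (refl (Eq Nat 2 2) (refl Nat 2))
  ~> refl (Eq (Eq Nat 2 2) (refl Nat 2) (refl ((\(a : Nat). \(g : Type0). g) 0 (elimNat (\(φ : Nat). Type0) Nat (\(β : Nat). \(ω : Type0). ω) 0)) 2)) (refl (Eq Nat 2 2) (refl Nat 2))
  ~> refl (Eq (Eq Nat 2 2) (refl Nat 2) (refl ((\(a : Type0). a) (elimNat (\(g : Nat). Type0) Nat (\(φ : Nat). \(β : Type0). β) 0)) 2)) (refl (Eq Nat 2 2) (refl Nat 2))
  ~> refl (Eq (Eq Nat 2 2) (refl Nat 2) (refl (elimNat (\(a : Nat). Type0) Nat (\(g : Nat). \(φ : Type0). φ) 0) 2)) (refl (Eq Nat 2 2) (refl Nat 2))
  ~> refl (Eq (Eq Nat 2 2) (refl Nat 2) (refl Nat 2)) (refl (Eq Nat 2 2) (refl Nat 2))
type:
  Eq (Eq (Eq Nat 2 2) (refl Nat 2) (refl Nat 2)) (refl (Eq Nat 2 2) (refl Nat 2)) (refl (Eq Nat 2 2) (refl Nat 2))


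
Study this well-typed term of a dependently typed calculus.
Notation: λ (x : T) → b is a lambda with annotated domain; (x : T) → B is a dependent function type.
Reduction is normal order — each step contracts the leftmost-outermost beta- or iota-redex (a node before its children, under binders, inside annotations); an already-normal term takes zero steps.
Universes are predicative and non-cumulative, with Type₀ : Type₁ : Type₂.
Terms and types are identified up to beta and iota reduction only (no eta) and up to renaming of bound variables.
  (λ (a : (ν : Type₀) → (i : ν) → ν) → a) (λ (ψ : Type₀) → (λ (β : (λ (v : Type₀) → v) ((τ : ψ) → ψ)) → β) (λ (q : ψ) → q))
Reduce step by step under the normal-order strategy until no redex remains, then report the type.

normal-order reduction:
  (λ (a : (ν : Type₀) → (i : ν) → ν) → a) (λ (ψ : Type₀) → (λ (β : (λ (v : Type₀) → v) ((τ : ψ) → ψ)) → β) (λ (q : ψ) → q))
  ~> λ (a : Type₀) → (λ (ν : (λ (i : Type₀) → i) ((ψ : a) → a)) → ν) (λ (β : a) → β)
  ~> λ (a : Type₀) → λ (ν : a) → ν
the term's type:
  (a : Type₀) → (ν : a) → a


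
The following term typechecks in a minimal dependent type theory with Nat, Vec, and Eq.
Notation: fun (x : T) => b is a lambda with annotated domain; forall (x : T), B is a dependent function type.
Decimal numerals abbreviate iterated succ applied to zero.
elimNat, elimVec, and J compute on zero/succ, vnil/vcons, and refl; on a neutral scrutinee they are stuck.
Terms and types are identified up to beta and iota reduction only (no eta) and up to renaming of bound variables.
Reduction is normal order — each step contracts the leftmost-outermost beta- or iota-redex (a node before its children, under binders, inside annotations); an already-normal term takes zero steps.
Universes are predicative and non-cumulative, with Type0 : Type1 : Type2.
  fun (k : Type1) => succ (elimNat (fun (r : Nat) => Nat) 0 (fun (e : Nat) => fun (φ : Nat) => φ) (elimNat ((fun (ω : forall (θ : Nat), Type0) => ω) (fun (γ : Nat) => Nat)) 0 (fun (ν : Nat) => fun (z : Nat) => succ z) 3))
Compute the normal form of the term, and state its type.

resulting normal form:
  fun (k : Type1) => 1
the term's type:
  forall (k : Type1), Nat


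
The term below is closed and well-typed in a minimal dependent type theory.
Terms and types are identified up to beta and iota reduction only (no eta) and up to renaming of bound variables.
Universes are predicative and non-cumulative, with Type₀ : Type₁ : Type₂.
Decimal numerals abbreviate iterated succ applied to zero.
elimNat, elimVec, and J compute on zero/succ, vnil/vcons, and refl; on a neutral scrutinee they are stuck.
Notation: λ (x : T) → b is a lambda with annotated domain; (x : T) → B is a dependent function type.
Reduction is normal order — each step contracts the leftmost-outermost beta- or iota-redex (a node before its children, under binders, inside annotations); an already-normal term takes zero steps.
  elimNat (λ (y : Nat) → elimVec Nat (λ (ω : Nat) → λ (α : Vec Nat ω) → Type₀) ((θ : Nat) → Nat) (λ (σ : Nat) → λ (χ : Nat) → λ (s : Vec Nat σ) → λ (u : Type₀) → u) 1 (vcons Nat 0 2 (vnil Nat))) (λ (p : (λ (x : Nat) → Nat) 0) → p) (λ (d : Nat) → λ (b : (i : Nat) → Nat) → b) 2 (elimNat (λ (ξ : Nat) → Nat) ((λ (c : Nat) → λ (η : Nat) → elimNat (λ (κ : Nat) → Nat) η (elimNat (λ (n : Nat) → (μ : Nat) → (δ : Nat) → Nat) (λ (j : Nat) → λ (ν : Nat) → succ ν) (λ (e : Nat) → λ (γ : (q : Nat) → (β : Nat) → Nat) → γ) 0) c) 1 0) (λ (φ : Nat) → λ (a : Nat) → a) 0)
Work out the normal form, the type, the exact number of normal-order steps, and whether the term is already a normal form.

reduced normal form:
  1
inferred type:
  Nat
normal-order step count: 16
started in normal form: no
first contracted redex: an elimNat iota-redex


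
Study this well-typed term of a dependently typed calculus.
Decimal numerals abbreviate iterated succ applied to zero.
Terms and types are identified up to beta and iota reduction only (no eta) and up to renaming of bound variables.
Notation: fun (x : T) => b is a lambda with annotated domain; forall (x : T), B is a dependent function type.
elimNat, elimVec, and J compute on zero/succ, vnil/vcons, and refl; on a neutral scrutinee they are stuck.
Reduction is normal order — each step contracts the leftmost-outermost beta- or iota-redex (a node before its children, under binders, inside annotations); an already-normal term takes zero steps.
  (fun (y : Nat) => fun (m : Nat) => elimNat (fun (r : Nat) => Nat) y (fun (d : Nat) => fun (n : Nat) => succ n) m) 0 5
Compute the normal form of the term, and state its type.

normal form:
  5
type:
  Nat
observation: 18 normal-order steps normalize the term, beginning with a beta-redex.


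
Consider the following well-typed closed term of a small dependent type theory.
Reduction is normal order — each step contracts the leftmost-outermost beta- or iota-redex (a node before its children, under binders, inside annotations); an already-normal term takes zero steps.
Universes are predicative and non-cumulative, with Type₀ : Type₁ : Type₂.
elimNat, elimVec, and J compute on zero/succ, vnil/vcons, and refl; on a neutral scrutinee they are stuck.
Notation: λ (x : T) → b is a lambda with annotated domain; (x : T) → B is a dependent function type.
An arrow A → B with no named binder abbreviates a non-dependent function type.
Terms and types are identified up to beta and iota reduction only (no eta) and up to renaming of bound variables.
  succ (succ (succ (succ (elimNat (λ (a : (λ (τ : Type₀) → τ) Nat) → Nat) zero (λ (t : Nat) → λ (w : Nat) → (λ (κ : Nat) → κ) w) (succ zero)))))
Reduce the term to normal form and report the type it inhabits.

reduced normal form:
  succ (succ (succ (succ zero)))
the term's type:
  Nat
observation: 5 normal-order steps separate the term from its normal form.


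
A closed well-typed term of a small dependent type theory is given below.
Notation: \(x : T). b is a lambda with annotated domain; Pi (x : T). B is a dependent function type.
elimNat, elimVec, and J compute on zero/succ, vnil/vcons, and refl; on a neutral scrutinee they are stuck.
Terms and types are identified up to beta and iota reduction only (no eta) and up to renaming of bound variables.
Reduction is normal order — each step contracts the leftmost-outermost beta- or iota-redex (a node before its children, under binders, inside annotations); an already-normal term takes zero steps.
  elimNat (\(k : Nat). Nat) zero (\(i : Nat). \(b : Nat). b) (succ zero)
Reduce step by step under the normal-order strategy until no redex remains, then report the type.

normal-order reduction sequence:
  elimNat (\(k : Nat). Nat) zero (\(i : Nat). \(b : Nat). b) (succ zero)
  ~> (\(k : Nat). \(i : Nat). i) zero (elimNat (\(b : Nat). Nat) zero (\(j : Nat). \(ξ : Nat). ξ) zero)
  ~> (\(k : Nat). k) (elimNat (\(i : Nat). Nat) zero (\(b : Nat). \(j : Nat). j) zero)
  ~> elimNat (\(k : Nat). Nat) zero (\(i : Nat). \(b : Nat). b) zero
  ~> zero
the term's type:
  Nat


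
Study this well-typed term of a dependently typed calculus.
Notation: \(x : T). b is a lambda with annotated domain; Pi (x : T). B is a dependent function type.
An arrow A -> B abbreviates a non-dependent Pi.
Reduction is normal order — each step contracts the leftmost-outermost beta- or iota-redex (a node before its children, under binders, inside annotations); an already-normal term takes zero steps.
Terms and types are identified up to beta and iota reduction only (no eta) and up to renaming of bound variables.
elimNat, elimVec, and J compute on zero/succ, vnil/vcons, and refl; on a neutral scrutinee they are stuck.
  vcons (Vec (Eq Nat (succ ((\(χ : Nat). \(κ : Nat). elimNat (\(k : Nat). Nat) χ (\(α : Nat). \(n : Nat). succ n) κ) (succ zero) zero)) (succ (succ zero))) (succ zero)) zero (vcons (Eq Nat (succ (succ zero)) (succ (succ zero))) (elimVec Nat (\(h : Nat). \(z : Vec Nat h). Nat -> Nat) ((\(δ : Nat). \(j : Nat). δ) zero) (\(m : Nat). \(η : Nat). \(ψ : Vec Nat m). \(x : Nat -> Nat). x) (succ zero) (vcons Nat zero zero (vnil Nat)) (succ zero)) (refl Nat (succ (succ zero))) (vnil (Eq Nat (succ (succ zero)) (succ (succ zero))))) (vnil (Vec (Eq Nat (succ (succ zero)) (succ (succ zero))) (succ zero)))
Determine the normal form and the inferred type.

resulting normal form:
  vcons (Vec (Eq Nat (succ (succ zero)) (succ (succ zero))) (succ zero)) zero (vcons (Eq Nat (succ (succ zero)) (succ (succ zero))) zero (refl Nat (succ (succ zero))) (vnil (Eq Nat (succ (succ zero)) (succ (succ zero))))) (vnil (Vec (Eq Nat (succ (succ zero)) (succ (succ zero))) (succ zero)))
the term's type:
  Vec (Vec (Eq Nat (succ (succ zero)) (succ (succ zero))) (succ zero)) (succ zero)
observation: the first redex contracted is a beta-redex; the normal form is reached in 11 normal-order steps.


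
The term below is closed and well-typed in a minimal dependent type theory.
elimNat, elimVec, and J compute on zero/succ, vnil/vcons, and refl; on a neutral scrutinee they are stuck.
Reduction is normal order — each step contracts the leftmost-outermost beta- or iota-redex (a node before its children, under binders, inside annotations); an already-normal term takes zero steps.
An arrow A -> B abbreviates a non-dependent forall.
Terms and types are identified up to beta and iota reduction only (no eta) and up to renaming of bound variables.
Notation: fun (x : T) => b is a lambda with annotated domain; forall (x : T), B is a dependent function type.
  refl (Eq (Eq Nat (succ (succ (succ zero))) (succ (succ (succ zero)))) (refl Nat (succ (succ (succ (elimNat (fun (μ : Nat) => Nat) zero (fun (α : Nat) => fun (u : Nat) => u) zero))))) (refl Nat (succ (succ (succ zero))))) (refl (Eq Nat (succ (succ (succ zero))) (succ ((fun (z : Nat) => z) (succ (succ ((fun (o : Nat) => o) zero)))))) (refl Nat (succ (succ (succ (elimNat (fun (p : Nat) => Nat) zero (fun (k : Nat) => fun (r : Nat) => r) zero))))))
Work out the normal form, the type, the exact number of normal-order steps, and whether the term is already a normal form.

resulting normal form:
  refl (Eq (Eq Nat (succ (succ (succ zero))) (succ (succ (succ zero)))) (refl Nat (succ (succ (succ zero)))) (refl Nat (succ (succ (succ zero))))) (refl (Eq Nat (succ (succ (succ zero))) (succ (succ (succ zero)))) (refl Nat (succ (succ (succ zero)))))
type:
  Eq (Eq (Eq Nat (succ (succ (succ zero))) (succ (succ (succ zero)))) (refl Nat (succ (succ (succ zero)))) (refl Nat (succ (succ (succ zero))))) (refl (Eq Nat (succ (succ (succ zero))) (succ (succ (succ zero)))) (refl Nat (succ (succ (succ zero))))) (refl (Eq Nat (succ (succ (succ zero))) (succ (succ (succ zero)))) (refl Nat (succ (succ (succ zero)))))
normal-order step count: 4
already normal: no
first contracted redex: an elimNat iota-redex


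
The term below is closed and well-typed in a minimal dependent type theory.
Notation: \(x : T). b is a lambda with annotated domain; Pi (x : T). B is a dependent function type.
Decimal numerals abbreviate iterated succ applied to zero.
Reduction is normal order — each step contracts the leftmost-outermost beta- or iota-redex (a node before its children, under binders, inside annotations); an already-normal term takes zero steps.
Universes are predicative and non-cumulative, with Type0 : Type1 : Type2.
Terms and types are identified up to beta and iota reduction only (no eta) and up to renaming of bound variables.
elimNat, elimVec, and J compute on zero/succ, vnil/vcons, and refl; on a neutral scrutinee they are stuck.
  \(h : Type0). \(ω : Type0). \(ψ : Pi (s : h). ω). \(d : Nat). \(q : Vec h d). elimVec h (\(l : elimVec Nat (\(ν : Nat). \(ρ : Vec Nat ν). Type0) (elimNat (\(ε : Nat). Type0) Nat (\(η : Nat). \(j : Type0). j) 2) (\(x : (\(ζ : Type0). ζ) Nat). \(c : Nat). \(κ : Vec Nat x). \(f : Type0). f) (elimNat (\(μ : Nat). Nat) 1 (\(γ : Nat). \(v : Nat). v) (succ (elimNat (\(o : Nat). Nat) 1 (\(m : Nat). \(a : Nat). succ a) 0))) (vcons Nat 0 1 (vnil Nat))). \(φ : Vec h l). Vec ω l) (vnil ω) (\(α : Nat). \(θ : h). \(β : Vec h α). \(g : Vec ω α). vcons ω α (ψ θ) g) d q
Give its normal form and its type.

reduced normal form:
  \(h : Type0). \(ω : Type0). \(ψ : Pi (s : h). ω). \(d : Nat). \(q : Vec h d). elimVec h (\(l : Nat). \(ν : Vec h l). Vec ω l) (vnil ω) (\(ρ : Nat). \(ε : h). \(η : Vec h ρ). \(j : Vec ω ρ). vcons ω ρ (ψ ε) j) d q
the term's type:
  Pi (h : Type0). Pi (ω : Type0). Pi (ψ : Pi (s : h). ω). Pi (d : Nat). Pi (q : Vec h d). Vec ω d
observation: the term reaches its normal form after 13 normal-order steps.


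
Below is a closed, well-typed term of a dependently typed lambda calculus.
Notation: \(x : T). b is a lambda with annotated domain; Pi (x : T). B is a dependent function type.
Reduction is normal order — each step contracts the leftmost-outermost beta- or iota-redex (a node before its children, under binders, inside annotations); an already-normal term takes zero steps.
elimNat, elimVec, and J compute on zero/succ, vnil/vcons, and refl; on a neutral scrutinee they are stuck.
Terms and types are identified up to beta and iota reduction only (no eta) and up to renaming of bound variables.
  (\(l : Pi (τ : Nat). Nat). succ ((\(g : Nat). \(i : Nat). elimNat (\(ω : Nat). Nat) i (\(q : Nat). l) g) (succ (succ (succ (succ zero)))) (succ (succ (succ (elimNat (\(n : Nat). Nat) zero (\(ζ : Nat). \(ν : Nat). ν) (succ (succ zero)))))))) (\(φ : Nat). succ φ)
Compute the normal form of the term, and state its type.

reduced normal form:
  succ (succ (succ (succ (succ (succ (succ (succ zero)))))))
the term's type:
  Nat
observation: the leftmost-outermost redex is a beta-redex, and normalization takes 23 steps.


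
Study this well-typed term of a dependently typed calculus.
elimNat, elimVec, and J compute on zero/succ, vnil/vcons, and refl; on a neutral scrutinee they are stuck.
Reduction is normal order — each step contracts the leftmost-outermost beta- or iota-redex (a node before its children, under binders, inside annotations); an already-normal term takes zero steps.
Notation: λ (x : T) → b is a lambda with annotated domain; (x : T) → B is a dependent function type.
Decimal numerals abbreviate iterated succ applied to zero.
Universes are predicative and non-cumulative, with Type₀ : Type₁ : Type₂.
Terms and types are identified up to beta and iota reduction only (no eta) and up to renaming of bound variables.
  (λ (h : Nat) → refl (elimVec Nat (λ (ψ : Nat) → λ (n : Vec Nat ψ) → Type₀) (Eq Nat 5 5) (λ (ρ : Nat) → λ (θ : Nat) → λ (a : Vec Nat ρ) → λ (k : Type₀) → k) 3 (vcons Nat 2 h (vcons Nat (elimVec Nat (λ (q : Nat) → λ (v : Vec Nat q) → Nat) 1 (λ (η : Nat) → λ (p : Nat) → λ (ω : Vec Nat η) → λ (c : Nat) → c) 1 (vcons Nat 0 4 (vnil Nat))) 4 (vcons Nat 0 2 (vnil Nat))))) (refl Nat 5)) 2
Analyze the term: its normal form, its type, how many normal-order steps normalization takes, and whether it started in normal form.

normal form:
  refl (Eq Nat 5 5) (refl Nat 5)
type:
  Eq (Eq Nat 5 5) (refl Nat 5) (refl Nat 5)
steps to reach normal form (normal order): 17
started in normal form: no
first redex: a beta-redex


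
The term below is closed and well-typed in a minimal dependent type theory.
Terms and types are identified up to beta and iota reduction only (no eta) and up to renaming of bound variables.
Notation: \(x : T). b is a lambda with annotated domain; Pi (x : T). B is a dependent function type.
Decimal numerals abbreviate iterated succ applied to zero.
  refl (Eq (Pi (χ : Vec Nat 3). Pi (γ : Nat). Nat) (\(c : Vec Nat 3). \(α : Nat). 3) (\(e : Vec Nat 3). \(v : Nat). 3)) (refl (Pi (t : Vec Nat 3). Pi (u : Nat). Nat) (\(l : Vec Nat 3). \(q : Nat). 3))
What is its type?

the term's type:
  Eq (Eq (Pi (χ : Vec Nat 3). Pi (γ : Nat). Nat) (\(c : Vec Nat 3). \(α : Nat). 3) (\(e : Vec Nat 3). \(v : Nat). 3)) (refl (Pi (t : Vec Nat 3). Pi (u : Nat). Nat) (\(l : Vec Nat 3). \(q : Nat). 3)) (refl (Pi (y : Vec Nat 3). Pi (p : Nat). Nat) (\(h : Vec Nat 3). \(m : Nat). 3))


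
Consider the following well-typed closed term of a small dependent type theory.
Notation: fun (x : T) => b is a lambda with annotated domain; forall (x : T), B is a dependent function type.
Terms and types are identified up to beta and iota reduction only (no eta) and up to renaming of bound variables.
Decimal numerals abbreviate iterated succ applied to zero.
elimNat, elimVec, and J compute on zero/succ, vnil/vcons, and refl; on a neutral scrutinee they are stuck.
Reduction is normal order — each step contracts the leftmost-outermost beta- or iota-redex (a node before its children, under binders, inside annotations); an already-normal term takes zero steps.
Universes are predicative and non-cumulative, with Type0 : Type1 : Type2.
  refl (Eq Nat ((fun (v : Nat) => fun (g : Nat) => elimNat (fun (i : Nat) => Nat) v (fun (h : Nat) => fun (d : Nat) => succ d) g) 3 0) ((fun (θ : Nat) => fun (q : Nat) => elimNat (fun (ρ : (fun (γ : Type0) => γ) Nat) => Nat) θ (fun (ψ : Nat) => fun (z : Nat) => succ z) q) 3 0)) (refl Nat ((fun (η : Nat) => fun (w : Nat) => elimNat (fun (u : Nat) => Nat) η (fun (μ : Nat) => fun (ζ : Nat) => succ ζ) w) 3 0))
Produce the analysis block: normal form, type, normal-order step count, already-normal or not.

normal form:
  refl (Eq Nat 3 3) (refl Nat 3)
the term's type:
  Eq (Eq Nat 3 3) (refl Nat 3) (refl Nat 3)
steps to reach normal form (normal order): 9
started in normal form: no
first contracted redex: a beta-redex


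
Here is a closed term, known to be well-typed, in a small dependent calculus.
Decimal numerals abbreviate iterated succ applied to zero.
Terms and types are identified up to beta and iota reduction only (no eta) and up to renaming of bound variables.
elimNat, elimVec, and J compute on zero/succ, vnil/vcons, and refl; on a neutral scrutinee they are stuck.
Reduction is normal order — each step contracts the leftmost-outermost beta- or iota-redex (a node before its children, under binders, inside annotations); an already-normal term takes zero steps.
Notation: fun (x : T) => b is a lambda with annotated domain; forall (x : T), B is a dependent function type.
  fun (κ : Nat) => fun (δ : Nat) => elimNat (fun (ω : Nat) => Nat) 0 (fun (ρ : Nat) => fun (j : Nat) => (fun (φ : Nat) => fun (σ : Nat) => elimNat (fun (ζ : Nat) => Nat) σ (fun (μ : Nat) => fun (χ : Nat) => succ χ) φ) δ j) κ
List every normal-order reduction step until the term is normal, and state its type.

reduction (normal order):
  fun (κ : Nat) => fun (δ : Nat) => elimNat (fun (ω : Nat) => Nat) 0 (fun (ρ : Nat) => fun (j : Nat) => (fun (φ : Nat) => fun (σ : Nat) => elimNat (fun (ζ : Nat) => Nat) σ (fun (μ : Nat) => fun (χ : Nat) => succ χ) φ) δ j) κ
  ~> fun (κ : Nat) => fun (δ : Nat) => elimNat (fun (ω : Nat) => Nat) 0 (fun (ρ : Nat) => fun (j : Nat) => (fun (φ : Nat) => elimNat (fun (σ : Nat) => Nat) φ (fun (ζ : Nat) => fun (μ : Nat) => succ μ) δ) j) κ
  ~> fun (κ : Nat) => fun (δ : Nat) => elimNat (fun (ω : Nat) => Nat) 0 (fun (ρ : Nat) => fun (j : Nat) => elimNat (fun (φ : Nat) => Nat) j (fun (σ : Nat) => fun (ζ : Nat) => succ ζ) δ) κ
inferred type:
  forall (κ : Nat), forall (δ : Nat), Nat


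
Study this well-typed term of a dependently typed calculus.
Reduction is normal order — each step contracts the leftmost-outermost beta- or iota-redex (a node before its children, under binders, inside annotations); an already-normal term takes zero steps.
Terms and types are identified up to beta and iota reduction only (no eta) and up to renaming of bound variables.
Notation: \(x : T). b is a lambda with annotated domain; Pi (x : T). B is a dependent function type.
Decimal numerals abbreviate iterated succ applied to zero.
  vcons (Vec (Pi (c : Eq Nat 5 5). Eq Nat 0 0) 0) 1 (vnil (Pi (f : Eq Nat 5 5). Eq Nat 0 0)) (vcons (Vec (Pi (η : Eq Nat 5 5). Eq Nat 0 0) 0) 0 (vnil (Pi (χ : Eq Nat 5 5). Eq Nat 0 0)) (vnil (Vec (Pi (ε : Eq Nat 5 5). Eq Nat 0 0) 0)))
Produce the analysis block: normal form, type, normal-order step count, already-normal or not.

reduced normal form:
  vcons (Vec (Pi (c : Eq Nat 5 5). Eq Nat 0 0) 0) 1 (vnil (Pi (f : Eq Nat 5 5). Eq Nat 0 0)) (vcons (Vec (Pi (η : Eq Nat 5 5). Eq Nat 0 0) 0) 0 (vnil (Pi (χ : Eq Nat 5 5). Eq Nat 0 0)) (vnil (Vec (Pi (ε : Eq Nat 5 5). Eq Nat 0 0) 0)))
type:
  Vec (Vec (Pi (c : Eq Nat 5 5). Eq Nat 0 0) 0) 2
reduction steps (normal order): 0
already normal: yes


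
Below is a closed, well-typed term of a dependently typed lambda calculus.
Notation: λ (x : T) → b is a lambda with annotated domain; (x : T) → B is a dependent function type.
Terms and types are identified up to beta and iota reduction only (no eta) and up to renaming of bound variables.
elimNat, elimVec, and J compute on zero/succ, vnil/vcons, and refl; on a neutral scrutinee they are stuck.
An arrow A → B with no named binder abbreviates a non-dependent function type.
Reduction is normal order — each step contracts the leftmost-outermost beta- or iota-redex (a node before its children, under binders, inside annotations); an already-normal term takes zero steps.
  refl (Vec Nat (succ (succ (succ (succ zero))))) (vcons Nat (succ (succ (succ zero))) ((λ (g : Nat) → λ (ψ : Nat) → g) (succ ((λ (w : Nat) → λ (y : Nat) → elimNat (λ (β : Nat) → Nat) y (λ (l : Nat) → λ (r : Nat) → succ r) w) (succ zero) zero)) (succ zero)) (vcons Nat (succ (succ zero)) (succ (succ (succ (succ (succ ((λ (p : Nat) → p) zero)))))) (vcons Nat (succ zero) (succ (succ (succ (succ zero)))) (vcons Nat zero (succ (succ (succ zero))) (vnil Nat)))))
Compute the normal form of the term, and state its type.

normal form:
  refl (Vec Nat (succ (succ (succ (succ zero))))) (vcons Nat (succ (succ (succ zero))) (succ (succ zero)) (vcons Nat (succ (succ zero)) (succ (succ (succ (succ (succ zero))))) (vcons Nat (succ zero) (succ (succ (succ (succ zero)))) (vcons Nat zero (succ (succ (succ zero))) (vnil Nat)))))
inferred type:
  Eq (Vec Nat (succ (succ (succ (succ zero))))) (vcons Nat (succ (succ (succ zero))) (succ (succ zero)) (vcons Nat (succ (succ zero)) (succ (succ (succ (succ (succ zero))))) (vcons Nat (succ zero) (succ (succ (succ (succ zero)))) (vcons Nat zero (succ (succ (succ zero))) (vnil Nat))))) (vcons Nat (succ (succ (succ zero))) (succ (succ zero)) (vcons Nat (succ (succ zero)) (succ (succ (succ (succ (succ zero))))) (vcons Nat (succ zero) (succ (succ (succ (succ zero)))) (vcons Nat zero (succ (succ (succ zero))) (vnil Nat)))))
observation: the term reaches its normal form after 9 normal-order steps.
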